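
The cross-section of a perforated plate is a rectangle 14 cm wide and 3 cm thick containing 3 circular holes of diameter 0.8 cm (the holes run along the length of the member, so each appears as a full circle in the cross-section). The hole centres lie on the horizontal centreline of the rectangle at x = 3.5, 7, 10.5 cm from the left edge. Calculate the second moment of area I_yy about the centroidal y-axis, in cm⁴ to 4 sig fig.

I_yy ≈ 673.6 cm⁴

Treat the section as a set of non-overlapping primitives; coordinates are from the bounding-box lower-left.
Plate: 14 × 3, A = 42 cm², x = 7 cm, Ī = 686 cm⁴.
Hole 1 (subtracted): ⌀0.8, A = 0.502655 cm², x = 3.5 cm, Ī = 0.0201062 cm⁴.
Hole 2 (subtracted): ⌀0.8, A = 0.502655 cm², x = 7 cm, Ī = 0.0201062 cm⁴.
Hole 3 (subtracted): ⌀0.8, A = 0.502655 cm², x = 10.5 cm, Ī = 0.0201062 cm⁴.
By symmetry the centroid is at mid-width, x̄ = 7 cm.
Transfer each piece to the centroidal y-axis using Ī + A·d² with d = x − 7:
  plate: d = 0 cm → contributes +686 cm⁴
  hole 1: d = -3.5 cm → contributes −6.17763 cm⁴
  hole 2: d = 0 cm → contributes −0.0201062 cm⁴
  hole 3: d = 3.5 cm → contributes −6.17763 cm⁴
Total I = 673.625 cm⁴.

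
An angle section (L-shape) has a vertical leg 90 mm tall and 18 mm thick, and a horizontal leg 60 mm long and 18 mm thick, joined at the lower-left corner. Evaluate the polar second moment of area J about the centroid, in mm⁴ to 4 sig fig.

Decompose the section into non-overlapping parts with the origin at the bottom-left of its bounding rectangle.
Vertical leg: 18 × 90, A = 1 620 mm², y = 45 mm, Ī = 1 093 500 mm⁴.
Horizontal leg (remainder): 42 × 18, A = 756 mm², y = 9 mm, Ī = 20 412 mm⁴.
Centroid: ȳ = ΣA·y / ΣA = 33.5455 mm.
Transfer each piece to the centroidal x-axis using Ī + A·d² with d = y − 33.5455:
  vertical leg: d = 11.4545 mm → contributes +1 306 055 mm⁴
  horizontal leg (remainder): d = -24.5455 mm → contributes +475 886 mm⁴
Total I = 1 781 941 mm⁴.
For the y-axis: x̄ = 18.5455 mm.
Repeating about the centroidal y-axis gives I_y = 618 781 mm⁴.
Polar second moment: J = I_x + I_y = 2 400 722 mm⁴.

J ≈ 2.401 × 10⁶ mm⁴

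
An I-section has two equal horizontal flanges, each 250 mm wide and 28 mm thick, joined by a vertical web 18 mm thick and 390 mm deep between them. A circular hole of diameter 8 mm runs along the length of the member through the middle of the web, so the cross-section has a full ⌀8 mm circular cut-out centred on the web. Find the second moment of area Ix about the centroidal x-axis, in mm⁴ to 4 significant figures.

Ix ≈ 7.014 × 10⁸ mm⁴

Split into non-overlapping primitives; take the origin at the lower-left of the bounding box.
Bottom flange: 250 × 28, A = 7 000 mm², y = 14 mm, Ī = 457 333 mm⁴.
Web: 18 × 390, A = 7 020 mm², y = 223 mm, Ī = 88 978 500 mm⁴.
Top flange: 250 × 28, A = 7 000 mm², y = 432 mm, Ī = 457 333 mm⁴.
Hole (subtracted): ⌀8, A = 50.2655 mm², y = 223 mm, Ī = 201.062 mm⁴.
By symmetry the centroid is at mid-height, ȳ = 223 mm.
Transfer each piece to the centroidal x-axis using Ī + A·d² with d = y − 223:
  bottom flange: d = -209 mm → contributes +306 224 333 mm⁴
  web: d = 0 mm → contributes +88 978 500 mm⁴
  top flange: d = 209 mm → contributes +306 224 333 mm⁴
  hole: d = 0 mm → contributes −201.062 mm⁴
Total I = 701 426 966 mm⁴.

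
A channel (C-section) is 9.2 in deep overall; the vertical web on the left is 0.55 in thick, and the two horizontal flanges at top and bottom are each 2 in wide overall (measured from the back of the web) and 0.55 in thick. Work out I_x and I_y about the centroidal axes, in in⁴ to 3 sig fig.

Break the section into simple shapes (no overlaps), measuring from the bottom-left corner of the bounding box.
Web: 0.55 × 9.2, A = 5.06 in², y = 4.6 in, Ī = 35.69 in⁴.
Top flange (beyond web): 1.45 × 0.55, A = 0.7975 in², y = 8.925 in, Ī = 0.020104 in⁴.
Bottom flange (beyond web): 1.45 × 0.55, A = 0.7975 in², y = 0.275 in, Ī = 0.020104 in⁴.
By symmetry the centroid is at mid-height, ȳ = 4.6 in.
Transfer each piece to the centroidal x-axis using Ī + A·d² with d = y − 4.6:
  web: d = 0 in → contributes +35.69 in⁴
  top flange (beyond web): d = 4.325 in → contributes +14.938 in⁴
  bottom flange (beyond web): d = -4.325 in → contributes +14.938 in⁴
Total I = 65.566 in⁴.
For the y-axis: x̄ = 0.51467 in.
Repeating about the centroidal y-axis gives I_y = 1.6197 in⁴.

I_x ≈ 65.6 in⁴, I_y ≈ 1.62 in⁴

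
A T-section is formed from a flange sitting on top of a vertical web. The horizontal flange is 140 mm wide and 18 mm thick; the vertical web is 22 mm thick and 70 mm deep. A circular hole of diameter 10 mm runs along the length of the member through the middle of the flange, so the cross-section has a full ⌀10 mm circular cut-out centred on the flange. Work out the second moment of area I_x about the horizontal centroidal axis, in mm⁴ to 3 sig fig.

Decompose the section into non-overlapping parts with the origin at the bottom-left of its bounding rectangle.
Flange: 140 × 18, A = 2 520 mm², y = 79 mm, Ī = 68 040 mm⁴.
Web: 22 × 70, A = 1 540 mm², y = 35 mm, Ī = 628 833 mm⁴.
Hole (subtracted): ⌀10, A = 78.54 mm², y = 79 mm, Ī = 490.87 mm⁴.
Centroid: ȳ = ΣA·y / ΣA = 61.981 mm.
Transfer each piece to the horizontal centroidal axis using Ī + A·d² with d = y − 61.981:
  flange: d = 17.019 mm → contributes +797 939 mm⁴
  web: d = -26.981 mm → contributes +1 749 924 mm⁴
  hole: d = 17.019 mm → contributes −23 239 mm⁴
Total I = 2 524 623 mm⁴.

I_x ≈ 2.52 × 10⁶ mm⁴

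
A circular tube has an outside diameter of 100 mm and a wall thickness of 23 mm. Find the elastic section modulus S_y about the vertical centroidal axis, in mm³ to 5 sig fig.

S_y ≈ 8.9827 × 10⁴ mm³

Treat the section as a set of non-overlapping primitives; coordinates are from the bounding-box lower-left.
Outer circle: ⌀100, A = 7853.982 mm², x = 50 mm, Ī = 4 908 739 mm⁴.
Bore (subtracted): ⌀54, A = 2290.221 mm², x = 50 mm, Ī = 417392.8 mm⁴.
By symmetry the centroid is at mid-width, x̄ = 50 mm.
All pieces are centred on the vertical centroidal axis, so I = ΣĪ (holes subtracted) = 4 491 346 mm⁴.
Extreme fibre distance c = 50 mm; S = I/c = 89826.91 mm³.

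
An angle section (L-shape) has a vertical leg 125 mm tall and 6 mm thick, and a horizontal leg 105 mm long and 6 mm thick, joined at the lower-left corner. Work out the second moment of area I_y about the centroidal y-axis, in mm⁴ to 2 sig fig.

Break the section into simple shapes (no overlaps), measuring from the bottom-left corner of the bounding box.
Vertical leg: 6 × 125, A = 750 mm², x = 3 mm, Ī = 2 250 mm⁴.
Horizontal leg (remainder): 99 × 6, A = 594 mm², x = 55.5 mm, Ī = 485 150 mm⁴.
Centroid: x̄ = ΣA·x / ΣA = 26.2 mm.
Transfer each piece to the centroidal y-axis using Ī + A·d² with d = x − 26.2:
  vertical leg: d = -23.2 mm → contributes +406 039 mm⁴
  horizontal leg (remainder): d = 29.3 mm → contributes +994 984 mm⁴
Total I = 1 401 023 mm⁴.

I_y ≈ 1.4 × 10⁶ mm⁴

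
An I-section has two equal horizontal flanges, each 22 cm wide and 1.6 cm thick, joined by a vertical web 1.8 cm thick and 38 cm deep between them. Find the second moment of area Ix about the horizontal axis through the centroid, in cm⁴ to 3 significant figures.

Ix ≈ 3.58 × 10⁴ cm⁴

Break the section into simple shapes (no overlaps), measuring from the bottom-left corner of the bounding box.
Bottom flange: 22 × 1.6, A = 35.2 cm², y = 0.8 cm, Ī = 7.5093 cm⁴.
Web: 1.8 × 38, A = 68.4 cm², y = 20.6 cm, Ī = 8230.8 cm⁴.
Top flange: 22 × 1.6, A = 35.2 cm², y = 40.4 cm, Ī = 7.5093 cm⁴.
By symmetry the centroid is at mid-height, ȳ = 20.6 cm.
Transfer each piece to the horizontal axis through the centroid using Ī + A·d² with d = y − 20.6:
  bottom flange: d = -19.8 cm → contributes +13 807 cm⁴
  web: d = 0 cm → contributes +8230.8 cm⁴
  top flange: d = 19.8 cm → contributes +13 807 cm⁴
Total I = 35 845 cm⁴.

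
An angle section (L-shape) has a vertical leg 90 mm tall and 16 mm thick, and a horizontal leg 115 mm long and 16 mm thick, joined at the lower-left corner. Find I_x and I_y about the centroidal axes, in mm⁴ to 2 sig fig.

Break the section into simple shapes (no overlaps), measuring from the bottom-left corner of the bounding box.
Vertical leg: 16 × 90, A = 1 440 mm², y = 45 mm, Ī = 972 000 mm⁴.
Horizontal leg (remainder): 99 × 16, A = 1 584 mm², y = 8 mm, Ī = 33 792 mm⁴.
Centroid: ȳ = ΣA·y / ΣA = 25.62 mm.
Transfer each piece to the centroidal x-axis using Ī + A·d² with d = y − 25.62:
  vertical leg: d = 19.38 mm → contributes +1 512 895 mm⁴
  horizontal leg (remainder): d = -17.62 mm → contributes +525 514 mm⁴
Total I = 2 038 409 mm⁴.
For the y-axis: x̄ = 38.12 mm.
Repeating about the centroidal y-axis gives I_y = 3 818 309 mm⁴.

I_x ≈ 2.0 × 10⁶ mm⁴, I_y ≈ 3.8 × 10⁶ mm⁴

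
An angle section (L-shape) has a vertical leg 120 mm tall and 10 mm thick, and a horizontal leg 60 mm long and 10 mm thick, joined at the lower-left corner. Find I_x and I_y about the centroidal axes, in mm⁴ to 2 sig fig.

Break the section into simple shapes (no overlaps), measuring from the bottom-left corner of the bounding box.
Vertical leg: 10 × 120, A = 1 200 mm², y = 60 mm, Ī = 1 440 000 mm⁴.
Horizontal leg (remainder): 50 × 10, A = 500 mm², y = 5 mm, Ī = 4 167 mm⁴.
Centroid: ȳ = ΣA·y / ΣA = 43.82 mm.
Transfer each piece to the centroidal x-axis using Ī + A·d² with d = y − 43.82:
  vertical leg: d = 16.18 mm → contributes +1 754 014 mm⁴
  horizontal leg (remainder): d = -38.82 mm → contributes +757 800 mm⁴
Total I = 2 511 814 mm⁴.
For the y-axis: x̄ = 13.82 mm.
Repeating about the centroidal y-axis gives I_y = 431 814 mm⁴.

I_x ≈ 2.5 × 10⁶ mm⁴, I_y ≈ 4.3 × 10⁵ mm⁴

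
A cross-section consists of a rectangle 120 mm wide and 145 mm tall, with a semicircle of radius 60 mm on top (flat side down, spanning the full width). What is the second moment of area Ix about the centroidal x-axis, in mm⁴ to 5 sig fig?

Treat the section as a set of non-overlapping primitives; coordinates are from the bounding-box lower-left.
Rectangular body: 120 × 145, A = 17 400 mm², y = 72.5 mm, Ī = 30 486 250 mm⁴.
Semicircular cap: semicircle r = 60, A = 5654.867 mm², y = 170.4648 mm, Ī = 1 422 450 mm⁴.
Centroid: ȳ = ΣA·y / ΣA = 96.52867 mm.
Transfer each piece to the centroidal x-axis using Ī + A·d² with d = y − 96.52867:
  rectangular body: d = -24.02867 mm → contributes +40 532 612 mm⁴
  semicircular cap: d = 73.93612 mm → contributes +32 335 060 mm⁴
Total I = 72 867 672 mm⁴.

Ix ≈ 7.2868 × 10⁷ mm⁴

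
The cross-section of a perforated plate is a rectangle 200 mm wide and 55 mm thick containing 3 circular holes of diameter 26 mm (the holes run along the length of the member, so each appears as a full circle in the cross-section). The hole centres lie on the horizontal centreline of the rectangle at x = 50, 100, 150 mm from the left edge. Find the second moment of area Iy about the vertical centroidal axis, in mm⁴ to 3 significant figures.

Iy ≈ 3.39 × 10⁷ mm⁴

Decompose the section into non-overlapping parts with the origin at the bottom-left of its bounding rectangle.
Plate: 200 × 55, A = 11 000 mm², x = 100 mm, Ī = 36 666 667 mm⁴.
Hole 1 (subtracted): ⌀26, A = 530.93 mm², x = 50 mm, Ī = 22 432 mm⁴.
Hole 2 (subtracted): ⌀26, A = 530.93 mm², x = 100 mm, Ī = 22 432 mm⁴.
Hole 3 (subtracted): ⌀26, A = 530.93 mm², x = 150 mm, Ī = 22 432 mm⁴.
By symmetry the centroid is at mid-width, x̄ = 100 mm.
Transfer each piece to the vertical centroidal axis using Ī + A·d² with d = x − 100:
  plate: d = 0 mm → contributes +36 666 667 mm⁴
  hole 1: d = -50 mm → contributes −1 349 755 mm⁴
  hole 2: d = 0 mm → contributes −22 432 mm⁴
  hole 3: d = 50 mm → contributes −1 349 755 mm⁴
Total I = 33 944 726 mm⁴.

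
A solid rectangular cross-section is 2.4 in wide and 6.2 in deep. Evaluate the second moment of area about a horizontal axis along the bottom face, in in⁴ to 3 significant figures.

The section: 2.4 × 6.2, A = 14.88 in², y = 3.1 in, Ī = 47.666 in⁴.
Transfer it to the base of the section using Ī + A·d² with d = y − 0:
  the section: d = 3.1 in → contributes +190.66 in⁴
Total I = 190.66 in⁴.

I_base ≈ 191 in⁴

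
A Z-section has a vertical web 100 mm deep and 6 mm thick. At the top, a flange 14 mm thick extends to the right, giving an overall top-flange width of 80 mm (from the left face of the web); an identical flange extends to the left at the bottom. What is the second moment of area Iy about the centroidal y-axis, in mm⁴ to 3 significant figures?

Iy ≈ 4.26 × 10⁶ mm⁴

Treat the section as a set of non-overlapping primitives; coordinates are from the bounding-box lower-left.
Web: 6 × 100, A = 600 mm², x = 77 mm, Ī = 1 800 mm⁴.
Top flange (beyond web): 74 × 14, A = 1 036 mm², x = 117 mm, Ī = 472 761 mm⁴.
Bottom flange (beyond web): 74 × 14, A = 1 036 mm², x = 37 mm, Ī = 472 761 mm⁴.
Centroid: x̄ = ΣA·x / ΣA = 77 mm.
Transfer each piece to the centroidal y-axis using Ī + A·d² with d = x − 77:
  web: d = 0 mm → contributes +1 800 mm⁴
  top flange (beyond web): d = 40 mm → contributes +2 130 361 mm⁴
  bottom flange (beyond web): d = -40 mm → contributes +2 130 361 mm⁴
Total I = 4 262 523 mm⁴.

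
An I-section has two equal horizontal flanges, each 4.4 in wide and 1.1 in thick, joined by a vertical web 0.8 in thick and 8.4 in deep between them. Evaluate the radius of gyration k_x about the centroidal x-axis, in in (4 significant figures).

Decompose the section into non-overlapping parts with the origin at the bottom-left of its bounding rectangle.
Bottom flange: 4.4 × 1.1, A = 4.84 in², y = 0.55 in, Ī = 0.488033 in⁴.
Web: 0.8 × 8.4, A = 6.72 in², y = 5.3 in, Ī = 39.5136 in⁴.
Top flange: 4.4 × 1.1, A = 4.84 in², y = 10.05 in, Ī = 0.488033 in⁴.
By symmetry the centroid is at mid-height, ȳ = 5.3 in.
Transfer each piece to the centroidal x-axis using Ī + A·d² with d = y − 5.3:
  bottom flange: d = -4.75 in → contributes +109.691 in⁴
  web: d = 0 in → contributes +39.5136 in⁴
  top flange: d = 4.75 in → contributes +109.691 in⁴
Total I = 258.895 in⁴.
Radius of gyration: k = √(I/A) = √(258.895 / 16.4) = 3.97319 in.

k_x ≈ 3.973 in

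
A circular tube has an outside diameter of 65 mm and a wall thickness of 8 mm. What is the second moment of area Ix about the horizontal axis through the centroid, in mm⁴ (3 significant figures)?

Ix ≈ 5.93 × 10⁵ mm⁴

Break the section into simple shapes (no overlaps), measuring from the bottom-left corner of the bounding box.
Outer circle: ⌀65, A = 3318.3 mm², y = 32.5 mm, Ī = 876 241 mm⁴.
Bore (subtracted): ⌀49, A = 1885.7 mm², y = 32.5 mm, Ī = 282 979 mm⁴.
By symmetry the centroid is at mid-height, ȳ = 32.5 mm.
All pieces are centred on the horizontal axis through the centroid, so I = ΣĪ (holes subtracted) = 593 261 mm⁴.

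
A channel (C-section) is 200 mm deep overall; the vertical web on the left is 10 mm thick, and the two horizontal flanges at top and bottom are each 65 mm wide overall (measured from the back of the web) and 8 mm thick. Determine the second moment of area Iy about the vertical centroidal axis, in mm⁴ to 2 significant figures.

Decompose the section into non-overlapping parts with the origin at the bottom-left of its bounding rectangle.
Web: 10 × 200, A = 2 000 mm², x = 5 mm, Ī = 16 667 mm⁴.
Top flange (beyond web): 55 × 8, A = 440 mm², x = 37.5 mm, Ī = 110 917 mm⁴.
Bottom flange (beyond web): 55 × 8, A = 440 mm², x = 37.5 mm, Ī = 110 917 mm⁴.
Centroid: x̄ = ΣA·x / ΣA = 14.93 mm.
Transfer each piece to the vertical centroidal axis using Ī + A·d² with d = x − 14.93:
  web: d = -9.931 mm → contributes +213 899 mm⁴
  top flange (beyond web): d = 22.57 mm → contributes +335 044 mm⁴
  bottom flange (beyond web): d = 22.57 mm → contributes +335 044 mm⁴
Total I = 883 986 mm⁴.

Iy ≈ 8.8 × 10⁵ mm⁴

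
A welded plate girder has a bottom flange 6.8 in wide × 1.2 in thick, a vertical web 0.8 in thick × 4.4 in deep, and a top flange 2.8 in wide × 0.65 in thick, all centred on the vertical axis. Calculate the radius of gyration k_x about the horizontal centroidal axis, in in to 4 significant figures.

k_x ≈ 2.066 in

Split into non-overlapping primitives; take the origin at the lower-left of the bounding box.
Bottom plate: 6.8 × 1.2, A = 8.16 in², y = 0.6 in, Ī = 0.9792 in⁴.
Web plate: 0.8 × 4.4, A = 3.52 in², y = 3.4 in, Ī = 5.67893 in⁴.
Top plate: 2.8 × 0.65, A = 1.82 in², y = 5.925 in, Ī = 0.0640792 in⁴.
Centroid: ȳ = ΣA·y / ΣA = 2.04796 in.
Transfer each piece to the horizontal centroidal axis using Ī + A·d² with d = y − 2.04796:
  bottom plate: d = -1.44796 in → contributes +18.0874 in⁴
  web plate: d = 1.35204 in → contributes +12.1135 in⁴
  top plate: d = 3.87704 in → contributes +27.4213 in⁴
Total I = 57.6222 in⁴.
Radius of gyration: k = √(I/A) = √(57.6222 / 13.5) = 2.06599 in.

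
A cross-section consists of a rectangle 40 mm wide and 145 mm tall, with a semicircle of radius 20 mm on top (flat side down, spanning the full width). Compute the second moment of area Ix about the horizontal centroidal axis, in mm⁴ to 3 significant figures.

Treat the section as a set of non-overlapping primitives; coordinates are from the bounding-box lower-left.
Rectangular body: 40 × 145, A = 5 800 mm², y = 72.5 mm, Ī = 10 162 083 mm⁴.
Semicircular cap: semicircle r = 20, A = 628.32 mm², y = 153.49 mm, Ī = 17 561 mm⁴.
Centroid: ȳ = ΣA·y / ΣA = 80.416 mm.
Transfer each piece to the horizontal centroidal axis using Ī + A·d² with d = y − 80.416:
  rectangular body: d = -7.916 mm → contributes +10 525 527 mm⁴
  semicircular cap: d = 73.072 mm → contributes +3 372 505 mm⁴
Total I = 13 898 032 mm⁴.

Ix ≈ 1.39 × 10⁷ mm⁴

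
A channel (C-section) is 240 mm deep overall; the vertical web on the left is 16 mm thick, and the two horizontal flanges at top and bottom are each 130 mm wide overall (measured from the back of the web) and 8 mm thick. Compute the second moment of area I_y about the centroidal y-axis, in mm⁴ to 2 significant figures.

Treat the section as a set of non-overlapping primitives; coordinates are from the bounding-box lower-left.
Web: 16 × 240, A = 3 840 mm², x = 8 mm, Ī = 81 920 mm⁴.
Top flange (beyond web): 114 × 8, A = 912 mm², x = 73 mm, Ī = 987 696 mm⁴.
Bottom flange (beyond web): 114 × 8, A = 912 mm², x = 73 mm, Ī = 987 696 mm⁴.
Centroid: x̄ = ΣA·x / ΣA = 28.93 mm.
Transfer each piece to the centroidal y-axis using Ī + A·d² with d = x − 28.93:
  web: d = -20.93 mm → contributes +1 764 443 mm⁴
  top flange (beyond web): d = 44.07 mm → contributes +2 758 773 mm⁴
  bottom flange (beyond web): d = 44.07 mm → contributes +2 758 773 mm⁴
Total I = 7 281 990 mm⁴.

I_y ≈ 7.3 × 10⁶ mm⁴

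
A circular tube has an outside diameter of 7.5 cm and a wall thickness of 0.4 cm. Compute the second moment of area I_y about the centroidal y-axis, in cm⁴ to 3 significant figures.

Split into non-overlapping primitives; take the origin at the lower-left of the bounding box.
Outer circle: ⌀7.5, A = 44.179 cm², x = 3.75 cm, Ī = 155.32 cm⁴.
Bore (subtracted): ⌀6.7, A = 35.257 cm², x = 3.75 cm, Ī = 98.917 cm⁴.
By symmetry the centroid is at mid-width, x̄ = 3.75 cm.
All pieces are centred on the centroidal y-axis, so I = ΣĪ (holes subtracted) = 56.399 cm⁴.

I_y ≈ 56.4 cm⁴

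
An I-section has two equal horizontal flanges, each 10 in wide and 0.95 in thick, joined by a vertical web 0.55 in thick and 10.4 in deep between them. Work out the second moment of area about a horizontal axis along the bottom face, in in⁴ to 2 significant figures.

I_base ≈ 1600 in⁴

Decompose the section into non-overlapping parts with the origin at the bottom-left of its bounding rectangle.
Bottom flange: 10 × 0.95, A = 9.5 in², y = 0.475 in, Ī = 0.7145 in⁴.
Web: 0.55 × 10.4, A = 5.72 in², y = 6.15 in, Ī = 51.56 in⁴.
Top flange: 10 × 0.95, A = 9.5 in², y = 11.83 in, Ī = 0.7145 in⁴.
Transfer each piece to a horizontal axis along the bottom face using Ī + A·d² with d = y − 0:
  bottom flange: d = 0.475 in → contributes +2.858 in⁴
  web: d = 6.15 in → contributes +267.9 in⁴
  top flange: d = 11.83 in → contributes +1 329 in⁴
Total I = 1 600 in⁴.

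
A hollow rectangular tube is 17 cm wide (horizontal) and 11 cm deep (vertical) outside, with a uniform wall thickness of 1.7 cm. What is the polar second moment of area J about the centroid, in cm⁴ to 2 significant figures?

Break the section into simple shapes (no overlaps), measuring from the bottom-left corner of the bounding box.
Outer rectangle: 17 × 11, A = 187 cm², y = 5.5 cm, Ī = 1 886 cm⁴.
Inner void (subtracted): 13.6 × 7.6, A = 103.4 cm², y = 5.5 cm, Ī = 497.5 cm⁴.
By symmetry the centroid is at mid-height, ȳ = 5.5 cm.
All pieces are centred on the centroidal x-axis, so I = ΣĪ (holes subtracted) = 1 388 cm⁴.
Repeating about the centroidal y-axis gives I_y = 2 910 cm⁴.
Polar second moment: J = I_x + I_y = 4 299 cm⁴.

J ≈ 4300 cm⁴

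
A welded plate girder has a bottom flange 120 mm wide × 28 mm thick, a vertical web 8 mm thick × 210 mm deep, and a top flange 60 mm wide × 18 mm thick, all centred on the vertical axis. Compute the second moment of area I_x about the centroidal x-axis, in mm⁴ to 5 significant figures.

I_x ≈ 5.5527 × 10⁷ mm⁴

Treat the section as a set of non-overlapping primitives; coordinates are from the bounding-box lower-left.
Bottom plate: 120 × 28, A = 3 360 mm², y = 14 mm, Ī = 219 520 mm⁴.
Web plate: 8 × 210, A = 1 680 mm², y = 133 mm, Ī = 6 174 000 mm⁴.
Top plate: 60 × 18, A = 1 080 mm², y = 247 mm, Ī = 29 160 mm⁴.
Centroid: ȳ = ΣA·y / ΣA = 87.78431 mm.
Transfer each piece to the centroidal x-axis using Ī + A·d² with d = y − 87.78431:
  bottom plate: d = -73.78431 mm → contributes +18 511 780 mm⁴
  web plate: d = 45.21569 mm → contributes +9 608 690 mm⁴
  top plate: d = 159.2157 mm → contributes +27 406 766 mm⁴
Total I = 55 527 235 mm⁴.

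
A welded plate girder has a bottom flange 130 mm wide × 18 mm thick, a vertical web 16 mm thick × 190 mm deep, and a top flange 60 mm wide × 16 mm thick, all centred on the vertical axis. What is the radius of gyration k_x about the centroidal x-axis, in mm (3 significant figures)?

Break the section into simple shapes (no overlaps), measuring from the bottom-left corner of the bounding box.
Bottom plate: 130 × 18, A = 2 340 mm², y = 9 mm, Ī = 63 180 mm⁴.
Web plate: 16 × 190, A = 3 040 mm², y = 113 mm, Ī = 9 145 333 mm⁴.
Top plate: 60 × 16, A = 960 mm², y = 216 mm, Ī = 20 480 mm⁴.
Centroid: ȳ = ΣA·y / ΣA = 90.211 mm.
Transfer each piece to the centroidal x-axis using Ī + A·d² with d = y − 90.211:
  bottom plate: d = -81.211 mm → contributes +15 496 146 mm⁴
  web plate: d = 22.789 mm → contributes +10 724 073 mm⁴
  top plate: d = 125.79 mm → contributes +15 210 352 mm⁴
Total I = 41 430 570 mm⁴.
Radius of gyration: k = √(I/A) = √(41 430 570 / 6 340) = 80.838 mm.

k_x ≈ 80.8 mm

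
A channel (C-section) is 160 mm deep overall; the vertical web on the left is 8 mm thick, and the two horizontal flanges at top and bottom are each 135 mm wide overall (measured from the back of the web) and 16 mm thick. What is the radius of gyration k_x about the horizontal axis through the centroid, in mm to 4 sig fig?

Split into non-overlapping primitives; take the origin at the lower-left of the bounding box.
Web: 8 × 160, A = 1 280 mm², y = 80 mm, Ī = 2 730 667 mm⁴.
Top flange (beyond web): 127 × 16, A = 2 032 mm², y = 152 mm, Ī = 43349.3 mm⁴.
Bottom flange (beyond web): 127 × 16, A = 2 032 mm², y = 8 mm, Ī = 43349.3 mm⁴.
By symmetry the centroid is at mid-height, ȳ = 80 mm.
Transfer each piece to the horizontal axis through the centroid using Ī + A·d² with d = y − 80:
  web: d = 0 mm → contributes +2 730 667 mm⁴
  top flange (beyond web): d = 72 mm → contributes +10 577 237 mm⁴
  bottom flange (beyond web): d = -72 mm → contributes +10 577 237 mm⁴
Total I = 23 885 141 mm⁴.
Radius of gyration: k = √(I/A) = √(23 885 141 / 5 344) = 66.8545 mm.

k_x ≈ 66.85 mm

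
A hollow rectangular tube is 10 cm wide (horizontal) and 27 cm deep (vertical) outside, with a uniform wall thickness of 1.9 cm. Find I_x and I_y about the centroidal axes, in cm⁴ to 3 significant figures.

I_x ≈ 9950 cm⁴, I_y ≈ 1790 cm⁴

Split into non-overlapping primitives; take the origin at the lower-left of the bounding box.
Outer rectangle: 10 × 27, A = 270 cm², y = 13.5 cm, Ī = 16 403 cm⁴.
Inner void (subtracted): 6.2 × 23.2, A = 143.84 cm², y = 13.5 cm, Ī = 6451.7 cm⁴.
By symmetry the centroid is at mid-height, ȳ = 13.5 cm.
All pieces are centred on the centroidal x-axis, so I = ΣĪ (holes subtracted) = 9950.8 cm⁴.
Repeating about the centroidal y-axis gives I_y = 1789.2 cm⁴.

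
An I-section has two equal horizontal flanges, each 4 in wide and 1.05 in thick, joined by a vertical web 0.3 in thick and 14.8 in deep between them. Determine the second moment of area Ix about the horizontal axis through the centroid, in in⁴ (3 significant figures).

Ix ≈ 609 in⁴

Treat the section as a set of non-overlapping primitives; coordinates are from the bounding-box lower-left.
Bottom flange: 4 × 1.05, A = 4.2 in², y = 0.525 in, Ī = 0.38588 in⁴.
Web: 0.3 × 14.8, A = 4.44 in², y = 8.45 in, Ī = 81.045 in⁴.
Top flange: 4 × 1.05, A = 4.2 in², y = 16.375 in, Ī = 0.38588 in⁴.
By symmetry the centroid is at mid-height, ȳ = 8.45 in.
Transfer each piece to the horizontal axis through the centroid using Ī + A·d² with d = y − 8.45:
  bottom flange: d = -7.925 in → contributes +264.17 in⁴
  web: d = 0 in → contributes +81.045 in⁴
  top flange: d = 7.925 in → contributes +264.17 in⁴
Total I = 609.38 in⁴.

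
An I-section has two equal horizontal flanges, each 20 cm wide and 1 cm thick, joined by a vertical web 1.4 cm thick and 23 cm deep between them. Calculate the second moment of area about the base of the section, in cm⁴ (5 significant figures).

Split into non-overlapping primitives; take the origin at the lower-left of the bounding box.
Bottom flange: 20 × 1, A = 20 cm², y = 0.5 cm, Ī = 1.666667 cm⁴.
Web: 1.4 × 23, A = 32.2 cm², y = 12.5 cm, Ī = 1419.483 cm⁴.
Top flange: 20 × 1, A = 20 cm², y = 24.5 cm, Ī = 1.666667 cm⁴.
Transfer each piece to the bottom edge using Ī + A·d² with d = y − 0:
  bottom flange: d = 0.5 cm → contributes +6.666667 cm⁴
  web: d = 12.5 cm → contributes +6450.733 cm⁴
  top flange: d = 24.5 cm → contributes +12006.67 cm⁴
Total I = 18464.07 cm⁴.

I_base ≈ 1.8464 × 10⁴ cm⁴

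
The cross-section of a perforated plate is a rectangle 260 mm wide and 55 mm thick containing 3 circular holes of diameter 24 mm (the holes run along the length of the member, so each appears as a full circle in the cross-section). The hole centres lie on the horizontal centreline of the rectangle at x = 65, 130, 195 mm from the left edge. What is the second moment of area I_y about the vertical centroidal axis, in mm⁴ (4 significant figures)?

Treat the section as a set of non-overlapping primitives; coordinates are from the bounding-box lower-left.
Plate: 260 × 55, A = 14 300 mm², x = 130 mm, Ī = 80 556 667 mm⁴.
Hole 1 (subtracted): ⌀24, A = 452.389 mm², x = 65 mm, Ī = 16 286 mm⁴.
Hole 2 (subtracted): ⌀24, A = 452.389 mm², x = 130 mm, Ī = 16 286 mm⁴.
Hole 3 (subtracted): ⌀24, A = 452.389 mm², x = 195 mm, Ī = 16 286 mm⁴.
By symmetry the centroid is at mid-width, x̄ = 130 mm.
Transfer each piece to the vertical centroidal axis using Ī + A·d² with d = x − 130:
  plate: d = 0 mm → contributes +80 556 667 mm⁴
  hole 1: d = -65 mm → contributes −1 927 631 mm⁴
  hole 2: d = 0 mm → contributes −16 286 mm⁴
  hole 3: d = 65 mm → contributes −1 927 631 mm⁴
Total I = 76 685 119 mm⁴.

I_y ≈ 7.669 × 10⁷ mm⁴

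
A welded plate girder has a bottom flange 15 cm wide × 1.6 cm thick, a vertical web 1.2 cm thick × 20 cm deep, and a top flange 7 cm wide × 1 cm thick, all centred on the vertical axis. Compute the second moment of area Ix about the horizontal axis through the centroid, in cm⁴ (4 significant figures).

Ix ≈ 3750 cm⁴

Break the section into simple shapes (no overlaps), measuring from the bottom-left corner of the bounding box.
Bottom plate: 15 × 1.6, A = 24 cm², y = 0.8 cm, Ī = 5.12 cm⁴.
Web plate: 1.2 × 20, A = 24 cm², y = 11.6 cm, Ī = 800 cm⁴.
Top plate: 7 × 1, A = 7 cm², y = 22.1 cm, Ī = 0.583333 cm⁴.
Centroid: ȳ = ΣA·y / ΣA = 8.22364 cm.
Transfer each piece to the horizontal axis through the centroid using Ī + A·d² with d = y − 8.22364:
  bottom plate: d = -7.42364 cm → contributes +1327.77 cm⁴
  web plate: d = 3.37636 cm → contributes +1073.6 cm⁴
  top plate: d = 13.8764 cm → contributes +1348.46 cm⁴
Total I = 3749.82 cm⁴.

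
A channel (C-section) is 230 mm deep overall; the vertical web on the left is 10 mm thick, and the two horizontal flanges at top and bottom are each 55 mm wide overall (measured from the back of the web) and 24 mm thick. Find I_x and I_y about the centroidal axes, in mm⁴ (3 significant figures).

I_x ≈ 3.32 × 10⁷ mm⁴, I_y ≈ 1.23 × 10⁶ mm⁴

Split into non-overlapping primitives; take the origin at the lower-left of the bounding box.
Web: 10 × 230, A = 2 300 mm², y = 115 mm, Ī = 10 139 167 mm⁴.
Top flange (beyond web): 45 × 24, A = 1 080 mm², y = 218 mm, Ī = 51 840 mm⁴.
Bottom flange (beyond web): 45 × 24, A = 1 080 mm², y = 12 mm, Ī = 51 840 mm⁴.
By symmetry the centroid is at mid-height, ȳ = 115 mm.
Transfer each piece to the centroidal x-axis using Ī + A·d² with d = y − 115:
  web: d = 0 mm → contributes +10 139 167 mm⁴
  top flange (beyond web): d = 103 mm → contributes +11 509 560 mm⁴
  bottom flange (beyond web): d = -103 mm → contributes +11 509 560 mm⁴
Total I = 33 158 287 mm⁴.
For the y-axis: x̄ = 18.318 mm.
Repeating about the centroidal y-axis gives I_y = 1 226 055 mm⁴.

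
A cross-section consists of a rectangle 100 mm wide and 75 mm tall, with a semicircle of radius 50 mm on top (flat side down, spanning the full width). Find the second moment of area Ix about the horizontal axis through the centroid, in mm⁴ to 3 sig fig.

Ix ≈ 1.31 × 10⁷ mm⁴

Decompose the section into non-overlapping parts with the origin at the bottom-left of its bounding rectangle.
Rectangular body: 100 × 75, A = 7 500 mm², y = 37.5 mm, Ī = 3 515 625 mm⁴.
Semicircular cap: semicircle r = 50, A = 3 927 mm², y = 96.221 mm, Ī = 685 981 mm⁴.
Centroid: ȳ = ΣA·y / ΣA = 57.68 mm.
Transfer each piece to the horizontal axis through the centroid using Ī + A·d² with d = y − 57.68:
  rectangular body: d = -20.18 mm → contributes +6 569 837 mm⁴
  semicircular cap: d = 38.541 mm → contributes +6 519 095 mm⁴
Total I = 13 088 932 mm⁴.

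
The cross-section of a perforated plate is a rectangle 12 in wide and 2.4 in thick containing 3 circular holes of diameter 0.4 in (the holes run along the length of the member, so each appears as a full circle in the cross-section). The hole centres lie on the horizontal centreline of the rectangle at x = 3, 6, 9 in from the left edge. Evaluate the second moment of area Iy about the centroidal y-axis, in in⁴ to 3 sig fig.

Split into non-overlapping primitives; take the origin at the lower-left of the bounding box.
Plate: 12 × 2.4, A = 28.8 in², x = 6 in, Ī = 345.6 in⁴.
Hole 1 (subtracted): ⌀0.4, A = 0.12566 in², x = 3 in, Ī = 0.0012566 in⁴.
Hole 2 (subtracted): ⌀0.4, A = 0.12566 in², x = 6 in, Ī = 0.0012566 in⁴.
Hole 3 (subtracted): ⌀0.4, A = 0.12566 in², x = 9 in, Ī = 0.0012566 in⁴.
By symmetry the centroid is at mid-width, x̄ = 6 in.
Transfer each piece to the centroidal y-axis using Ī + A·d² with d = x − 6:
  plate: d = 0 in → contributes +345.6 in⁴
  hole 1: d = -3 in → contributes −1.1322 in⁴
  hole 2: d = 0 in → contributes −0.0012566 in⁴
  hole 3: d = 3 in → contributes −1.1322 in⁴
Total I = 343.33 in⁴.

Iy ≈ 343 in⁴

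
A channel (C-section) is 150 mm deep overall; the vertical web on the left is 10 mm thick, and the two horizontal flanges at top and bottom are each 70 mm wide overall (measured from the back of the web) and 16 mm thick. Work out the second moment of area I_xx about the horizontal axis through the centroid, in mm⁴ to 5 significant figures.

Treat the section as a set of non-overlapping primitives; coordinates are from the bounding-box lower-left.
Web: 10 × 150, A = 1 500 mm², y = 75 mm, Ī = 2 812 500 mm⁴.
Top flange (beyond web): 60 × 16, A = 960 mm², y = 142 mm, Ī = 20 480 mm⁴.
Bottom flange (beyond web): 60 × 16, A = 960 mm², y = 8 mm, Ī = 20 480 mm⁴.
By symmetry the centroid is at mid-height, ȳ = 75 mm.
Transfer each piece to the horizontal axis through the centroid using Ī + A·d² with d = y − 75:
  web: d = 0 mm → contributes +2 812 500 mm⁴
  top flange (beyond web): d = 67 mm → contributes +4 329 920 mm⁴
  bottom flange (beyond web): d = -67 mm → contributes +4 329 920 mm⁴
Total I = 11 472 340 mm⁴.

I_xx ≈ 1.1472 × 10⁷ mm⁴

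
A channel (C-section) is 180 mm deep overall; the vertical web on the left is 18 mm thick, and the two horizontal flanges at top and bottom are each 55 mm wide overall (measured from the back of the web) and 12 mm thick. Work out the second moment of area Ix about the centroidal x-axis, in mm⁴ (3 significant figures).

Ix ≈ 1.50 × 10⁷ mm⁴

Treat the section as a set of non-overlapping primitives; coordinates are from the bounding-box lower-left.
Web: 18 × 180, A = 3 240 mm², y = 90 mm, Ī = 8 748 000 mm⁴.
Top flange (beyond web): 37 × 12, A = 444 mm², y = 174 mm, Ī = 5 328 mm⁴.
Bottom flange (beyond web): 37 × 12, A = 444 mm², y = 6 mm, Ī = 5 328 mm⁴.
By symmetry the centroid is at mid-height, ȳ = 90 mm.
Transfer each piece to the centroidal x-axis using Ī + A·d² with d = y − 90:
  web: d = 0 mm → contributes +8 748 000 mm⁴
  top flange (beyond web): d = 84 mm → contributes +3 138 192 mm⁴
  bottom flange (beyond web): d = -84 mm → contributes +3 138 192 mm⁴
Total I = 15 024 384 mm⁴.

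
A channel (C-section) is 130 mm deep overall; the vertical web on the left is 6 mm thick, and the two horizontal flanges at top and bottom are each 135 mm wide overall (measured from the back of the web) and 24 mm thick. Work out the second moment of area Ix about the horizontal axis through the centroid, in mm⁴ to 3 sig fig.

Ix ≈ 1.88 × 10⁷ mm⁴

Decompose the section into non-overlapping parts with the origin at the bottom-left of its bounding rectangle.
Web: 6 × 130, A = 780 mm², y = 65 mm, Ī = 1 098 500 mm⁴.
Top flange (beyond web): 129 × 24, A = 3 096 mm², y = 118 mm, Ī = 148 608 mm⁴.
Bottom flange (beyond web): 129 × 24, A = 3 096 mm², y = 12 mm, Ī = 148 608 mm⁴.
By symmetry the centroid is at mid-height, ȳ = 65 mm.
Transfer each piece to the horizontal axis through the centroid using Ī + A·d² with d = y − 65:
  web: d = 0 mm → contributes +1 098 500 mm⁴
  top flange (beyond web): d = 53 mm → contributes +8 845 272 mm⁴
  bottom flange (beyond web): d = -53 mm → contributes +8 845 272 mm⁴
Total I = 18 789 044 mm⁴.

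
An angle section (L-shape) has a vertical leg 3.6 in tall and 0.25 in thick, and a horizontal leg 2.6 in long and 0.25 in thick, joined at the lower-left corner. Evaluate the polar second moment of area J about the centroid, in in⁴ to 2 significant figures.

J ≈ 2.8 in⁴

Decompose the section into non-overlapping parts with the origin at the bottom-left of its bounding rectangle.
Vertical leg: 0.25 × 3.6, A = 0.9 in², y = 1.8 in, Ī = 0.972 in⁴.
Horizontal leg (remainder): 2.35 × 0.25, A = 0.5875 in², y = 0.125 in, Ī = 0.00306 in⁴.
Centroid: ȳ = ΣA·y / ΣA = 1.138 in.
Transfer each piece to the centroidal x-axis using Ī + A·d² with d = y − 1.138:
  vertical leg: d = 0.6616 in → contributes +1.366 in⁴
  horizontal leg (remainder): d = -1.013 in → contributes +0.6065 in⁴
Total I = 1.972 in⁴.
For the y-axis: x̄ = 0.6384 in.
Repeating about the centroidal y-axis gives I_y = 0.8758 in⁴.
Polar second moment: J = I_x + I_y = 2.848 in⁴.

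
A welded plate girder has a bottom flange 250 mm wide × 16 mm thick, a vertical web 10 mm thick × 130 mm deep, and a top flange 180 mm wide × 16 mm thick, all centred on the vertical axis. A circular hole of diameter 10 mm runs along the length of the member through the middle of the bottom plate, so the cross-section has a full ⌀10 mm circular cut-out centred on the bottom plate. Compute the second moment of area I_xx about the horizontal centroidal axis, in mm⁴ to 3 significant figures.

I_xx ≈ 3.75 × 10⁷ mm⁴

Split into non-overlapping primitives; take the origin at the lower-left of the bounding box.
Bottom plate: 250 × 16, A = 4 000 mm², y = 8 mm, Ī = 85 333 mm⁴.
Web plate: 10 × 130, A = 1 300 mm², y = 81 mm, Ī = 1 830 833 mm⁴.
Top plate: 180 × 16, A = 2 880 mm², y = 154 mm, Ī = 61 440 mm⁴.
Hole (subtracted): ⌀10, A = 78.54 mm², y = 8 mm, Ī = 490.87 mm⁴.
Centroid: ȳ = ΣA·y / ΣA = 71.616 mm.
Transfer each piece to the horizontal centroidal axis using Ī + A·d² with d = y − 71.616:
  bottom plate: d = -63.616 mm → contributes +16 273 159 mm⁴
  web plate: d = 9.3843 mm → contributes +1 945 318 mm⁴
  top plate: d = 82.384 mm → contributes +19 608 501 mm⁴
  hole: d = -63.616 mm → contributes −318 338 mm⁴
Total I = 37 508 640 mm⁴.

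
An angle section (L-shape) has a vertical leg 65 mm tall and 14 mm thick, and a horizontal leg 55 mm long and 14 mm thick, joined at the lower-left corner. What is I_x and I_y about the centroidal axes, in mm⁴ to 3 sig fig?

I_x ≈ 5.59 × 10⁵ mm⁴, I_y ≈ 3.61 × 10⁵ mm⁴

Decompose the section into non-overlapping parts with the origin at the bottom-left of its bounding rectangle.
Vertical leg: 14 × 65, A = 910 mm², y = 32.5 mm, Ī = 320 396 mm⁴.
Horizontal leg (remainder): 41 × 14, A = 574 mm², y = 7 mm, Ī = 9375.3 mm⁴.
Centroid: ȳ = ΣA·y / ΣA = 22.637 mm.
Transfer each piece to the centroidal x-axis using Ī + A·d² with d = y − 22.637:
  vertical leg: d = 9.8632 mm → contributes +408 923 mm⁴
  horizontal leg (remainder): d = -15.637 mm → contributes +149 724 mm⁴
Total I = 558 647 mm⁴.
For the y-axis: x̄ = 17.637 mm.
Repeating about the centroidal y-axis gives I_y = 361 457 mm⁴.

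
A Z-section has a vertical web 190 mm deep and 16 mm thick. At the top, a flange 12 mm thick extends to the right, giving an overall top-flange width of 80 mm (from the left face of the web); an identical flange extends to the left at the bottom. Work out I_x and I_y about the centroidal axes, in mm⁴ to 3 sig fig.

Treat the section as a set of non-overlapping primitives; coordinates are from the bounding-box lower-left.
Web: 16 × 190, A = 3 040 mm², y = 95 mm, Ī = 9 145 333 mm⁴.
Top flange (beyond web): 64 × 12, A = 768 mm², y = 184 mm, Ī = 9 216 mm⁴.
Bottom flange (beyond web): 64 × 12, A = 768 mm², y = 6 mm, Ī = 9 216 mm⁴.
Centroid: ȳ = ΣA·y / ΣA = 95 mm.
Transfer each piece to the centroidal x-axis using Ī + A·d² with d = y − 95:
  web: d = 0 mm → contributes +9 145 333 mm⁴
  top flange (beyond web): d = 89 mm → contributes +6 092 544 mm⁴
  bottom flange (beyond web): d = -89 mm → contributes +6 092 544 mm⁴
Total I = 21 330 421 mm⁴.
For the y-axis: x̄ = 72 mm.
Repeating about the centroidal y-axis gives I_y = 3 046 741 mm⁴.

I_x ≈ 2.13 × 10⁷ mm⁴, I_y ≈ 3.05 × 10⁶ mm⁴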